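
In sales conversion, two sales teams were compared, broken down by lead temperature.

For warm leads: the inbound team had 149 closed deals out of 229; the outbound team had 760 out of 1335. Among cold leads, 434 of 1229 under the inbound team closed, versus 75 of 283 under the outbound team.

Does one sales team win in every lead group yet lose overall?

Warm: the inbound team 149/229 = 65.1%, the outbound team 760/1335 = 56.9% → the inbound team
Cold: the inbound team 434/1229 = 35.3%, the outbound team 75/283 = 26.5% → the inbound team
Overall: the inbound team 583/1458 = 40.0%, the outbound team 835/1618 = 51.6% → the outbound team
The inbound team wins each lead group but the outbound team wins overall — the comparison reverses. The inbound team's leads skew toward cold, which has a lower base rate.

Yes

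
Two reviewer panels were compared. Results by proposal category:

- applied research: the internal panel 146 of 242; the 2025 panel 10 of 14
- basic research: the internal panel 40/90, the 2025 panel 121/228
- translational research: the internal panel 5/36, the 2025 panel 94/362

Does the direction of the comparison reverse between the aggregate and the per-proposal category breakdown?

Applied research: the internal panel 146/242 = 60.3%, the 2025 panel 10/14 = 71.4% → the 2025 panel
Basic research: the internal panel 40/90 = 44.4%, the 2025 panel 121/228 = 53.1% → the 2025 panel
Translational research: the internal panel 5/36 = 13.9%, the 2025 panel 94/362 = 26.0% → the 2025 panel
Overall: the internal panel 191/368 = 51.9%, the 2025 panel 225/604 = 37.3% → the internal panel
The 2025 panel wins each proposal group but the internal panel wins overall — the comparison reverses. The 2025 panel's proposals skew toward translational research, which has a lower base rate.

Yes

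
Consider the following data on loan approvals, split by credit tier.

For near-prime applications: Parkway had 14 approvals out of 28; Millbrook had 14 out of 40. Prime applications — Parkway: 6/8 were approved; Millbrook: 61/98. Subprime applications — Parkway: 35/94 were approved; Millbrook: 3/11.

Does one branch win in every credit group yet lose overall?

Yes

Near-prime: Parkway 14/28 = 50.0%, Millbrook 14/40 = 35.0% → Parkway
Prime: Parkway 6/8 = 75.0%, Millbrook 61/98 = 62.2% → Parkway
Subprime: Parkway 35/94 = 37.2%, Millbrook 3/11 = 27.3% → Parkway
Overall: Parkway 55/130 = 42.3%, Millbrook 78/149 = 52.3% → Millbrook
Parkway wins each credit group but Millbrook wins overall — the comparison reverses. Parkway's applications skew toward subprime, which has a lower base rate.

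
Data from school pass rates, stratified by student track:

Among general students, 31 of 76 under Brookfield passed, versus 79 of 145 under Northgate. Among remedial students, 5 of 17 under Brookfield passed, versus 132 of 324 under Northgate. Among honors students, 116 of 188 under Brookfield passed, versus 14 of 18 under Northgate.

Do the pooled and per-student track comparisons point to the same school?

General: Brookfield 31/76 = 40.8%, Northgate 79/145 = 54.5% → Northgate
Remedial: Brookfield 5/17 = 29.4%, Northgate 132/324 = 40.7% → Northgate
Honors: Brookfield 116/188 = 61.7%, Northgate 14/18 = 77.8% → Northgate
Overall: Brookfield 152/281 = 54.1%, Northgate 225/487 = 46.2% → Brookfield
Northgate wins each student group but Brookfield wins overall — the comparison reverses. Northgate's students skew toward remedial, which has a lower base rate.

No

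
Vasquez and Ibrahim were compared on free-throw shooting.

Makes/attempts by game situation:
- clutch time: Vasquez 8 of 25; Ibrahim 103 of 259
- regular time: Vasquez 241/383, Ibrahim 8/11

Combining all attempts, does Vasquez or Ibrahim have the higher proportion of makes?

Clutch time: Vasquez 8/25 = 32.0%, Ibrahim 103/259 = 39.8% → Ibrahim
Regular time: Vasquez 241/383 = 62.9%, Ibrahim 8/11 = 72.7% → Ibrahim
Overall: Vasquez 249/408 = 61.0%, Ibrahim 111/270 = 41.1% → Vasquez
(Ibrahim wins every game group but Vasquez wins overall — Ibrahim's attempts skew toward the low-rate clutch time group.)

Vasquez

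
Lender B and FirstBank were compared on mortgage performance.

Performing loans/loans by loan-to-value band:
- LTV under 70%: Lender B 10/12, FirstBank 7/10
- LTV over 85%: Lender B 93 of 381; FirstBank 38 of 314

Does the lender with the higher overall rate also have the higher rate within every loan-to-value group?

Yes

LTV under 70%: Lender B 10/12 = 83.3%, FirstBank 7/10 = 70.0% → Lender B
LTV over 85%: Lender B 93/381 = 24.4%, FirstBank 38/314 = 12.1% → Lender B
Overall: Lender B 103/393 = 26.2%, FirstBank 45/324 = 13.9% → Lender B
Lender B wins overall and in every loan-to-value group — no reversal.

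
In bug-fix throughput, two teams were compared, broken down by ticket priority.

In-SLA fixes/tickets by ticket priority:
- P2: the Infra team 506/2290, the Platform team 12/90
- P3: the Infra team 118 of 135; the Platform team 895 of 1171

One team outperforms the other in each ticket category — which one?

P2: the Infra team 506/2290 = 22.1%, the Platform team 12/90 = 13.3% → the Infra team
P3: the Infra team 118/135 = 87.4%, the Platform team 895/1171 = 76.4% → the Infra team
The Infra team has the higher rate in both groups.

the Infra team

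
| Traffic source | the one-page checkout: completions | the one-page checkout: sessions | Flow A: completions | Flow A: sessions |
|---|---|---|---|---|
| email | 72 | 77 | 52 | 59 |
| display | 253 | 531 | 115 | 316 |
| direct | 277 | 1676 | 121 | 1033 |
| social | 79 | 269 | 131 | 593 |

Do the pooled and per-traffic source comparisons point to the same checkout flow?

Email: the one-page checkout 72/77 = 93.5%, Flow A 52/59 = 88.1% → the one-page checkout
Display: the one-page checkout 253/531 = 47.6%, Flow A 115/316 = 36.4% → the one-page checkout
Direct: the one-page checkout 277/1676 = 16.5%, Flow A 121/1033 = 11.7% → the one-page checkout
Social: the one-page checkout 79/269 = 29.4%, Flow A 131/593 = 22.1% → the one-page checkout
Overall: the one-page checkout 681/2553 = 26.7%, Flow A 419/2001 = 20.9% → the one-page checkout
The one-page checkout wins overall and in every traffic group — no reversal.

Yes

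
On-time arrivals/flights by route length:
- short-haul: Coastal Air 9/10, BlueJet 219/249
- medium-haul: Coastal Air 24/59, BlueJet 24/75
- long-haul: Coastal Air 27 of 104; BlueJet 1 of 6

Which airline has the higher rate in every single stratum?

Coastal Air

Short-haul: Coastal Air 9/10 = 90.0%, BlueJet 219/249 = 88.0% → Coastal Air
Medium-haul: Coastal Air 24/59 = 40.7%, BlueJet 24/75 = 32.0% → Coastal Air
Long-haul: Coastal Air 27/104 = 26.0%, BlueJet 1/6 = 16.7% → Coastal Air
Coastal Air has the higher rate in all 3 groups.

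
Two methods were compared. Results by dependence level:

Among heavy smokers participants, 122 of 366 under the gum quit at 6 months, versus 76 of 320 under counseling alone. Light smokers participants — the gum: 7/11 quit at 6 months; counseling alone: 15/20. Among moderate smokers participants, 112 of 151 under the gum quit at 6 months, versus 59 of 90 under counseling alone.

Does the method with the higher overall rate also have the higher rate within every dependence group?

No

Heavy smokers: the gum 122/366 = 33.3%, counseling alone 76/320 = 23.8% → the gum
Light smokers: the gum 7/11 = 63.6%, counseling alone 15/20 = 75.0% → counseling alone
Moderate smokers: the gum 112/151 = 74.2%, counseling alone 59/90 = 65.6% → the gum
Overall: the gum 241/528 = 45.6%, counseling alone 150/430 = 34.9% → the gum
Neither sweeps: the gum wins 2 of 3 groups, counseling alone wins 1. The gum wins overall but not every group — no Simpson reversal.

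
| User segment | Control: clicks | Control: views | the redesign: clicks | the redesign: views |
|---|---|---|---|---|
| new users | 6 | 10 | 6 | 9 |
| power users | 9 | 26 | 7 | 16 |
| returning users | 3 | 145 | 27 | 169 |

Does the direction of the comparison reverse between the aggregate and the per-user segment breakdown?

No

New users: Control 6/10 = 60.0%, the redesign 6/9 = 66.7% → the redesign
Power users: Control 9/26 = 34.6%, the redesign 7/16 = 43.8% → the redesign
Returning users: Control 3/145 = 2.1%, the redesign 27/169 = 16.0% → the redesign
Overall: Control 18/181 = 9.9%, the redesign 40/194 = 20.6% → the redesign
The redesign wins overall and in every user group — no reversal.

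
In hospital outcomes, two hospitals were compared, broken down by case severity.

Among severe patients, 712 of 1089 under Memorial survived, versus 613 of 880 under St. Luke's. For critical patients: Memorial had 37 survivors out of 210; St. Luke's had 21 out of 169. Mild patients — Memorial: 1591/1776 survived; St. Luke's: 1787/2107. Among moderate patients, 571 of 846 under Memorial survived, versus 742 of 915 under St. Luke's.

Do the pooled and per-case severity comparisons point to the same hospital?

Severe: Memorial 712/1089 = 65.4%, St. Luke's 613/880 = 69.7% → St. Luke's
Critical: Memorial 37/210 = 17.6%, St. Luke's 21/169 = 12.4% → Memorial
Mild: Memorial 1591/1776 = 89.6%, St. Luke's 1787/2107 = 84.8% → Memorial
Moderate: Memorial 571/846 = 67.5%, St. Luke's 742/915 = 81.1% → St. Luke's
Overall: Memorial 2911/3921 = 74.2%, St. Luke's 3163/4071 = 77.7% → St. Luke's
Neither sweeps: Memorial wins 2 of 4 groups, St. Luke's wins 2. St. Luke's wins overall but not every group — no Simpson reversal.

No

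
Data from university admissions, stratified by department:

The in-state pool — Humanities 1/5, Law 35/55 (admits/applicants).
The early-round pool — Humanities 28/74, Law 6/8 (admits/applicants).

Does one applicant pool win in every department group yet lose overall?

Yes

Humanities: the in-state pool 1/5 = 20.0%, the early-round pool 28/74 = 37.8% → the early-round pool
Law: the in-state pool 35/55 = 63.6%, the early-round pool 6/8 = 75.0% → the early-round pool
Overall: the in-state pool 36/60 = 60.0%, the early-round pool 34/82 = 41.5% → the in-state pool
The early-round pool wins each department group but the in-state pool wins overall — the comparison reverses. The early-round pool's applicants skew toward Humanities, which has a lower base rate.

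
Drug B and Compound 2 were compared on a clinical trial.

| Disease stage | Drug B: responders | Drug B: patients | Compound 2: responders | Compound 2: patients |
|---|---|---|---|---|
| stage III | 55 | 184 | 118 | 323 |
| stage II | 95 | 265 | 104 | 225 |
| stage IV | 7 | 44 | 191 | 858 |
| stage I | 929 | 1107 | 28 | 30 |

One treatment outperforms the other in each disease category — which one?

Stage III: Drug B 55/184 = 29.9%, Compound 2 118/323 = 36.5% → Compound 2
Stage II: Drug B 95/265 = 35.8%, Compound 2 104/225 = 46.2% → Compound 2
Stage IV: Drug B 7/44 = 15.9%, Compound 2 191/858 = 22.3% → Compound 2
Stage I: Drug B 929/1107 = 83.9%, Compound 2 28/30 = 93.3% → Compound 2
Compound 2 has the higher rate in all 4 groups.

Compound 2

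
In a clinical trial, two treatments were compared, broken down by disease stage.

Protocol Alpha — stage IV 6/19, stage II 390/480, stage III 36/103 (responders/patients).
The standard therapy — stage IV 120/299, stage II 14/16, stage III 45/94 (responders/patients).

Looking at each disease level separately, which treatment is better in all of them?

Stage IV: Protocol Alpha 6/19 = 31.6%, the standard therapy 120/299 = 40.1% → the standard therapy
Stage II: Protocol Alpha 390/480 = 81.2%, the standard therapy 14/16 = 87.5% → the standard therapy
Stage III: Protocol Alpha 36/103 = 35.0%, the standard therapy 45/94 = 47.9% → the standard therapy
The standard therapy has the higher rate in all 3 groups.

the standard therapy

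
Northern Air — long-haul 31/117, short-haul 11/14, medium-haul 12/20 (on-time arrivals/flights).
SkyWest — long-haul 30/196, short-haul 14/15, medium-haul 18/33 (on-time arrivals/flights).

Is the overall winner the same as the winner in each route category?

No

Long-haul: Northern Air 31/117 = 26.5%, SkyWest 30/196 = 15.3% → Northern Air
Short-haul: Northern Air 11/14 = 78.6%, SkyWest 14/15 = 93.3% → SkyWest
Medium-haul: Northern Air 12/20 = 60.0%, SkyWest 18/33 = 54.5% → Northern Air
Overall: Northern Air 54/151 = 35.8%, SkyWest 62/244 = 25.4% → Northern Air
Neither sweeps: Northern Air wins 2 of 3 groups, SkyWest wins 1. Northern Air wins overall but not every group — no Simpson reversal.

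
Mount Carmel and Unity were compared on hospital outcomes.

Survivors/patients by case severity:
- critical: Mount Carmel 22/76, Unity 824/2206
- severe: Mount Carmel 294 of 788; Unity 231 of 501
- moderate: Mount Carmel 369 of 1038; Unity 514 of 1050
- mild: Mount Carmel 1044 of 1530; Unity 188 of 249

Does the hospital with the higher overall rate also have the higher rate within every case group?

Critical: Mount Carmel 22/76 = 28.9%, Unity 824/2206 = 37.4% → Unity
Severe: Mount Carmel 294/788 = 37.3%, Unity 231/501 = 46.1% → Unity
Moderate: Mount Carmel 369/1038 = 35.5%, Unity 514/1050 = 49.0% → Unity
Mild: Mount Carmel 1044/1530 = 68.2%, Unity 188/249 = 75.5% → Unity
Overall: Mount Carmel 1729/3432 = 50.4%, Unity 1757/4006 = 43.9% → Mount Carmel
Unity wins each case group but Mount Carmel wins overall — the comparison reverses. Unity's patients skew toward critical, which has a lower base rate.

No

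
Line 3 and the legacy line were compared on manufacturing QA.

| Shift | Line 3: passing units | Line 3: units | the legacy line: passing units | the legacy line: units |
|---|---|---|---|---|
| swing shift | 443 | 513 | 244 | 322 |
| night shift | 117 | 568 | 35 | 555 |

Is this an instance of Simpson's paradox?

No

Swing shift: Line 3 443/513 = 86.4%, the legacy line 244/322 = 75.8% → Line 3
Night shift: Line 3 117/568 = 20.6%, the legacy line 35/555 = 6.3% → Line 3
Overall: Line 3 560/1081 = 51.8%, the legacy line 279/877 = 31.8% → Line 3
Line 3 wins overall and in every shift group — no reversal.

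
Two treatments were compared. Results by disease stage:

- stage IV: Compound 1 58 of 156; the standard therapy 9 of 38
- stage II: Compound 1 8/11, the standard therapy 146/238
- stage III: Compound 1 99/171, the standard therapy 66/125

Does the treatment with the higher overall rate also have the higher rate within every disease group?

Stage IV: Compound 1 58/156 = 37.2%, the standard therapy 9/38 = 23.7% → Compound 1
Stage II: Compound 1 8/11 = 72.7%, the standard therapy 146/238 = 61.3% → Compound 1
Stage III: Compound 1 99/171 = 57.9%, the standard therapy 66/125 = 52.8% → Compound 1
Overall: Compound 1 165/338 = 48.8%, the standard therapy 221/401 = 55.1% → the standard therapy
Compound 1 wins each disease group but the standard therapy wins overall — the comparison reverses. Compound 1's patients skew toward stage IV, which has a lower base rate.

No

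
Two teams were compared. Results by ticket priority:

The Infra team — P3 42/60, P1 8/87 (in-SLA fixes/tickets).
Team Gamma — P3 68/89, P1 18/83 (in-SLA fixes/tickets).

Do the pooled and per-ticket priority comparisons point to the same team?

Yes

P3: the Infra team 42/60 = 70.0%, Team Gamma 68/89 = 76.4% → Team Gamma
P1: the Infra team 8/87 = 9.2%, Team Gamma 18/83 = 21.7% → Team Gamma
Overall: the Infra team 50/147 = 34.0%, Team Gamma 86/172 = 50.0% → Team Gamma
Team Gamma wins overall and in every ticket group — no reversal.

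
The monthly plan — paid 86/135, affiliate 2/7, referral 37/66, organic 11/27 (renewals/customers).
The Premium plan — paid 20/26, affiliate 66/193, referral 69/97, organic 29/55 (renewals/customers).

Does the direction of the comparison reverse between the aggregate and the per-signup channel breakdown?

Paid: the monthly plan 86/135 = 63.7%, the Premium plan 20/26 = 76.9% → the Premium plan
Affiliate: the monthly plan 2/7 = 28.6%, the Premium plan 66/193 = 34.2% → the Premium plan
Referral: the monthly plan 37/66 = 56.1%, the Premium plan 69/97 = 71.1% → the Premium plan
Organic: the monthly plan 11/27 = 40.7%, the Premium plan 29/55 = 52.7% → the Premium plan
Overall: the monthly plan 136/235 = 57.9%, the Premium plan 184/371 = 49.6% → the monthly plan
The Premium plan wins each signup group but the monthly plan wins overall — the comparison reverses. The Premium plan's customers skew toward affiliate, which has a lower base rate.

Yes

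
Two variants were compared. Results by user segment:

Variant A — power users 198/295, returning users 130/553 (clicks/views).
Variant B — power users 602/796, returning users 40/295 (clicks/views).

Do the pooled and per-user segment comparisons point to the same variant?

Power users: Variant A 198/295 = 67.1%, Variant B 602/796 = 75.6% → Variant B
Returning users: Variant A 130/553 = 23.5%, Variant B 40/295 = 13.6% → Variant A
Overall: Variant A 328/848 = 38.7%, Variant B 642/1091 = 58.8% → Variant B
Neither sweeps: Variant A wins 1 of 2 groups, Variant B wins 1. Variant B wins overall but not every group — no Simpson reversal.

No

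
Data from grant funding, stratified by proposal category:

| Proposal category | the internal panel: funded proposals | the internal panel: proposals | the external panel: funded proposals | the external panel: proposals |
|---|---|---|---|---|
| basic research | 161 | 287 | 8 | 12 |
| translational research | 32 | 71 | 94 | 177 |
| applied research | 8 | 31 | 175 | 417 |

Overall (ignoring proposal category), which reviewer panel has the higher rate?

Basic research: the internal panel 161/287 = 56.1%, the external panel 8/12 = 66.7% → the external panel
Translational research: the internal panel 32/71 = 45.1%, the external panel 94/177 = 53.1% → the external panel
Applied research: the internal panel 8/31 = 25.8%, the external panel 175/417 = 42.0% → the external panel
Overall: the internal panel 201/389 = 51.7%, the external panel 277/606 = 45.7% → the internal panel
(The external panel wins every proposal group but the internal panel wins overall — the external panel's proposals skew toward the low-rate applied research group.)

the internal panel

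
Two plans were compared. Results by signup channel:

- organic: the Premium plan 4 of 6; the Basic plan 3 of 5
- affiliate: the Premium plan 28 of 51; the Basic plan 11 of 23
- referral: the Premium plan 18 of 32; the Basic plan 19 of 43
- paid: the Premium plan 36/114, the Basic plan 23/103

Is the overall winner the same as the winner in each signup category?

Organic: the Premium plan 4/6 = 66.7%, the Basic plan 3/5 = 60.0% → the Premium plan
Affiliate: the Premium plan 28/51 = 54.9%, the Basic plan 11/23 = 47.8% → the Premium plan
Referral: the Premium plan 18/32 = 56.2%, the Basic plan 19/43 = 44.2% → the Premium plan
Paid: the Premium plan 36/114 = 31.6%, the Basic plan 23/103 = 22.3% → the Premium plan
Overall: the Premium plan 86/203 = 42.4%, the Basic plan 56/174 = 32.2% → the Premium plan
The Premium plan wins overall and in every signup group — no reversal.

Yes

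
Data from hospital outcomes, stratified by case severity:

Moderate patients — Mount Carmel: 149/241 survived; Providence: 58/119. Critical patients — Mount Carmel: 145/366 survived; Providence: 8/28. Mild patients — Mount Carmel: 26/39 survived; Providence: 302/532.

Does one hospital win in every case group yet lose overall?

Yes

Moderate: Mount Carmel 149/241 = 61.8%, Providence 58/119 = 48.7% → Mount Carmel
Critical: Mount Carmel 145/366 = 39.6%, Providence 8/28 = 28.6% → Mount Carmel
Mild: Mount Carmel 26/39 = 66.7%, Providence 302/532 = 56.8% → Mount Carmel
Overall: Mount Carmel 320/646 = 49.5%, Providence 368/679 = 54.2% → Providence
Mount Carmel wins each case group but Providence wins overall — the comparison reverses. Mount Carmel's patients skew toward critical, which has a lower base rate.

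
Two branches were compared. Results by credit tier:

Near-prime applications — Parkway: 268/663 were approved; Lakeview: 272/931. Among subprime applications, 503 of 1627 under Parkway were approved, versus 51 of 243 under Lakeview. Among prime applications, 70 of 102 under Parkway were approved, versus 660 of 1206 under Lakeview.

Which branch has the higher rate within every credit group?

Parkway

Near-prime: Parkway 268/663 = 40.4%, Lakeview 272/931 = 29.2% → Parkway
Subprime: Parkway 503/1627 = 30.9%, Lakeview 51/243 = 21.0% → Parkway
Prime: Parkway 70/102 = 68.6%, Lakeview 660/1206 = 54.7% → Parkway
Parkway has the higher rate in all 3 groups.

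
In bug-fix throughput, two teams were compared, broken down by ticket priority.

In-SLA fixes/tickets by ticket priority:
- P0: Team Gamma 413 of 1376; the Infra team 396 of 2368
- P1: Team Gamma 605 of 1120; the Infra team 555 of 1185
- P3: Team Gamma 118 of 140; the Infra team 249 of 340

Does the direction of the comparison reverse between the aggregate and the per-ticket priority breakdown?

No

P0: Team Gamma 413/1376 = 30.0%, the Infra team 396/2368 = 16.7% → Team Gamma
P1: Team Gamma 605/1120 = 54.0%, the Infra team 555/1185 = 46.8% → Team Gamma
P3: Team Gamma 118/140 = 84.3%, the Infra team 249/340 = 73.2% → Team Gamma
Overall: Team Gamma 1136/2636 = 43.1%, the Infra team 1200/3893 = 30.8% → Team Gamma
Team Gamma wins overall and in every ticket group — no reversal.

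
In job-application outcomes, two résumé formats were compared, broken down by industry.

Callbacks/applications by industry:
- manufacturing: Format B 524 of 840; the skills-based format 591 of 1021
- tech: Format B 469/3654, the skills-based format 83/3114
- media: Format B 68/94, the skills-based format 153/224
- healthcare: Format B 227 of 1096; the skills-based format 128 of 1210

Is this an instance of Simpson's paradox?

No

Manufacturing: Format B 524/840 = 62.4%, the skills-based format 591/1021 = 57.9% → Format B
Tech: Format B 469/3654 = 12.8%, the skills-based format 83/3114 = 2.7% → Format B
Media: Format B 68/94 = 72.3%, the skills-based format 153/224 = 68.3% → Format B
Healthcare: Format B 227/1096 = 20.7%, the skills-based format 128/1210 = 10.6% → Format B
Overall: Format B 1288/5684 = 22.7%, the skills-based format 955/5569 = 17.1% → Format B
Format B wins overall and in every industry group — no reversal.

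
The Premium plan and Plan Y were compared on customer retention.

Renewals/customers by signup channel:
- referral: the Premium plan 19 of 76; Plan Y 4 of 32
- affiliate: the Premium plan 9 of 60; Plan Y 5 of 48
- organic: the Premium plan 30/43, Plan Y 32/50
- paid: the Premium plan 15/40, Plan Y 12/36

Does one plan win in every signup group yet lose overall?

Referral: the Premium plan 19/76 = 25.0%, Plan Y 4/32 = 12.5% → the Premium plan
Affiliate: the Premium plan 9/60 = 15.0%, Plan Y 5/48 = 10.4% → the Premium plan
Organic: the Premium plan 30/43 = 69.8%, Plan Y 32/50 = 64.0% → the Premium plan
Paid: the Premium plan 15/40 = 37.5%, Plan Y 12/36 = 33.3% → the Premium plan
Overall: the Premium plan 73/219 = 33.3%, Plan Y 53/166 = 31.9% → the Premium plan
The Premium plan wins overall and in every signup group — no reversal.

No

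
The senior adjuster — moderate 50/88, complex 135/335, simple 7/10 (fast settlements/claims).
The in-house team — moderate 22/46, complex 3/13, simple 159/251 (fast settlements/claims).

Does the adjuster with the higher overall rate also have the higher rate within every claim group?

Moderate: the senior adjuster 50/88 = 56.8%, the in-house team 22/46 = 47.8% → the senior adjuster
Complex: the senior adjuster 135/335 = 40.3%, the in-house team 3/13 = 23.1% → the senior adjuster
Simple: the senior adjuster 7/10 = 70.0%, the in-house team 159/251 = 63.3% → the senior adjuster
Overall: the senior adjuster 192/433 = 44.3%, the in-house team 184/310 = 59.4% → the in-house team
The senior adjuster wins each claim group but the in-house team wins overall — the comparison reverses. The senior adjuster's claims skew toward complex, which has a lower base rate.

No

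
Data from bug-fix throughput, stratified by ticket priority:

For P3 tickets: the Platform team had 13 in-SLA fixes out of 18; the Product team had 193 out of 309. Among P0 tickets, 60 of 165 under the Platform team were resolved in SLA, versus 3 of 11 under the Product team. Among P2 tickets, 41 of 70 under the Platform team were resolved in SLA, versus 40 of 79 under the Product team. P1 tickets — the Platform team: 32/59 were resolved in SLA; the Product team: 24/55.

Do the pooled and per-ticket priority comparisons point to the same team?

No

P3: the Platform team 13/18 = 72.2%, the Product team 193/309 = 62.5% → the Platform team
P0: the Platform team 60/165 = 36.4%, the Product team 3/11 = 27.3% → the Platform team
P2: the Platform team 41/70 = 58.6%, the Product team 40/79 = 50.6% → the Platform team
P1: the Platform team 32/59 = 54.2%, the Product team 24/55 = 43.6% → the Platform team
Overall: the Platform team 146/312 = 46.8%, the Product team 260/454 = 57.3% → the Product team
The Platform team wins each ticket group but the Product team wins overall — the comparison reverses. The Platform team's tickets skew toward P0, which has a lower base rate.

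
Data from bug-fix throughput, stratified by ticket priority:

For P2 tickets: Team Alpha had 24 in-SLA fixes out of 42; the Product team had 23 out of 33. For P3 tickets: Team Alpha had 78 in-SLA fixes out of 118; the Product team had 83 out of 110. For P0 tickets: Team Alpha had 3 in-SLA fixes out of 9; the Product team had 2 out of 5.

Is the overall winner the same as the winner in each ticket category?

P2: Team Alpha 24/42 = 57.1%, the Product team 23/33 = 69.7% → the Product team
P3: Team Alpha 78/118 = 66.1%, the Product team 83/110 = 75.5% → the Product team
P0: Team Alpha 3/9 = 33.3%, the Product team 2/5 = 40.0% → the Product team
Overall: Team Alpha 105/169 = 62.1%, the Product team 108/148 = 73.0% → the Product team
The Product team wins overall and in every ticket group — no reversal.

Yes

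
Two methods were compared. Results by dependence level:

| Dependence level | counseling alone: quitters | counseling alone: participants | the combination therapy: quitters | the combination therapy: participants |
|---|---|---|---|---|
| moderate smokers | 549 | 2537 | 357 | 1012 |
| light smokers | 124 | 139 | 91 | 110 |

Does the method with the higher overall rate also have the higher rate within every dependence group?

Moderate smokers: counseling alone 549/2537 = 21.6%, the combination therapy 357/1012 = 35.3% → the combination therapy
Light smokers: counseling alone 124/139 = 89.2%, the combination therapy 91/110 = 82.7% → counseling alone
Overall: counseling alone 673/2676 = 25.1%, the combination therapy 448/1122 = 39.9% → the combination therapy
Neither sweeps: counseling alone wins 1 of 2 groups, the combination therapy wins 1. The combination therapy wins overall but not every group — no Simpson reversal.

No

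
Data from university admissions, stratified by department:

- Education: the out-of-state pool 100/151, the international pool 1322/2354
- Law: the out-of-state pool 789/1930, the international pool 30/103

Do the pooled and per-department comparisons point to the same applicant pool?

Education: the out-of-state pool 100/151 = 66.2%, the international pool 1322/2354 = 56.2% → the out-of-state pool
Law: the out-of-state pool 789/1930 = 40.9%, the international pool 30/103 = 29.1% → the out-of-state pool
Overall: the out-of-state pool 889/2081 = 42.7%, the international pool 1352/2457 = 55.0% → the international pool
The out-of-state pool wins each department group but the international pool wins overall — the comparison reverses. The out-of-state pool's applicants skew toward Law, which has a lower base rate.

No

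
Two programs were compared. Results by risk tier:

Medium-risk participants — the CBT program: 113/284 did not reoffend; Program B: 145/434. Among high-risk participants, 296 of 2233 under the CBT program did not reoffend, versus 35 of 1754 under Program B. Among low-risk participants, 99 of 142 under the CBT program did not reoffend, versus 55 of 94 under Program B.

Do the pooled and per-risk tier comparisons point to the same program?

Medium-risk: the CBT program 113/284 = 39.8%, Program B 145/434 = 33.4% → the CBT program
High-risk: the CBT program 296/2233 = 13.3%, Program B 35/1754 = 2.0% → the CBT program
Low-risk: the CBT program 99/142 = 69.7%, Program B 55/94 = 58.5% → the CBT program
Overall: the CBT program 508/2659 = 19.1%, Program B 235/2282 = 10.3% → the CBT program
The CBT program wins overall and in every risk group — no reversal.

Yes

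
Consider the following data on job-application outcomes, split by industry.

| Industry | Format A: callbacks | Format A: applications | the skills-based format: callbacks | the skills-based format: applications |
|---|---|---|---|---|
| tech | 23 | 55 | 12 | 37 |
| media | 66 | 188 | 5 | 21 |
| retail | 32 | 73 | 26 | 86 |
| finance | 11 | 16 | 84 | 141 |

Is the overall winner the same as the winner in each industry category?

No

Tech: Format A 23/55 = 41.8%, the skills-based format 12/37 = 32.4% → Format A
Media: Format A 66/188 = 35.1%, the skills-based format 5/21 = 23.8% → Format A
Retail: Format A 32/73 = 43.8%, the skills-based format 26/86 = 30.2% → Format A
Finance: Format A 11/16 = 68.8%, the skills-based format 84/141 = 59.6% → Format A
Overall: Format A 132/332 = 39.8%, the skills-based format 127/285 = 44.6% → the skills-based format
Format A wins each industry group but the skills-based format wins overall — the comparison reverses. Format A's applications skew toward media, which has a lower base rate.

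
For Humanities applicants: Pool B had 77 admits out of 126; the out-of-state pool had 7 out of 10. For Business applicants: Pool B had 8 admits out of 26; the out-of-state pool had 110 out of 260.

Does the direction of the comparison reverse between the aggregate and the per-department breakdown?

Yes

Humanities: Pool B 77/126 = 61.1%, the out-of-state pool 7/10 = 70.0% → the out-of-state pool
Business: Pool B 8/26 = 30.8%, the out-of-state pool 110/260 = 42.3% → the out-of-state pool
Overall: Pool B 85/152 = 55.9%, the out-of-state pool 117/270 = 43.3% → Pool B
The out-of-state pool wins each department group but Pool B wins overall — the comparison reverses. The out-of-state pool's applicants skew toward Business, which has a lower base rate.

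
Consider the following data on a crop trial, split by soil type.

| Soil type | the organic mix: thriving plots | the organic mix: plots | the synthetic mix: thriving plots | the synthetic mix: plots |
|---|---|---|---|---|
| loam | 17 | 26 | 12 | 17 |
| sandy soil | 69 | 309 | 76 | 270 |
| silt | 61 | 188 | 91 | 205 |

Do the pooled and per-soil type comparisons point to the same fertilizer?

Loam: the organic mix 17/26 = 65.4%, the synthetic mix 12/17 = 70.6% → the synthetic mix
Sandy soil: the organic mix 69/309 = 22.3%, the synthetic mix 76/270 = 28.1% → the synthetic mix
Silt: the organic mix 61/188 = 32.4%, the synthetic mix 91/205 = 44.4% → the synthetic mix
Overall: the organic mix 147/523 = 28.1%, the synthetic mix 179/492 = 36.4% → the synthetic mix
The synthetic mix wins overall and in every soil group — no reversal.

Yes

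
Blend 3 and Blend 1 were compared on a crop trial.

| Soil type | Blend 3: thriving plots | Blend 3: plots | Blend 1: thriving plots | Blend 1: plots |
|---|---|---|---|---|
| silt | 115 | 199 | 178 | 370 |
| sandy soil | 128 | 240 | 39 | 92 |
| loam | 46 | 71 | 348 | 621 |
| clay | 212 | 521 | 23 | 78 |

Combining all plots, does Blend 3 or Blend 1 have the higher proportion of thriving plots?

Silt: Blend 3 115/199 = 57.8%, Blend 1 178/370 = 48.1% → Blend 3
Sandy soil: Blend 3 128/240 = 53.3%, Blend 1 39/92 = 42.4% → Blend 3
Loam: Blend 3 46/71 = 64.8%, Blend 1 348/621 = 56.0% → Blend 3
Clay: Blend 3 212/521 = 40.7%, Blend 1 23/78 = 29.5% → Blend 3
Overall: Blend 3 501/1031 = 48.6%, Blend 1 588/1161 = 50.6% → Blend 1
(Blend 3 wins every soil group but Blend 1 wins overall — Blend 3's plots skew toward the low-rate clay group.)

Blend 1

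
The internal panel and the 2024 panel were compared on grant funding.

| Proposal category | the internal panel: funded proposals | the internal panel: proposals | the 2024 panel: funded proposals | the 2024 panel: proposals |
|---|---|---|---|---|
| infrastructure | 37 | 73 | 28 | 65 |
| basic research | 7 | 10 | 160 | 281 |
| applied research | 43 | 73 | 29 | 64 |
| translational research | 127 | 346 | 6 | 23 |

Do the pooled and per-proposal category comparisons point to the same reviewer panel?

No

Infrastructure: the internal panel 37/73 = 50.7%, the 2024 panel 28/65 = 43.1% → the internal panel
Basic research: the internal panel 7/10 = 70.0%, the 2024 panel 160/281 = 56.9% → the internal panel
Applied research: the internal panel 43/73 = 58.9%, the 2024 panel 29/64 = 45.3% → the internal panel
Translational research: the internal panel 127/346 = 36.7%, the 2024 panel 6/23 = 26.1% → the internal panel
Overall: the internal panel 214/502 = 42.6%, the 2024 panel 223/433 = 51.5% → the 2024 panel
The internal panel wins each proposal group but the 2024 panel wins overall — the comparison reverses. The internal panel's proposals skew toward translational research, which has a lower base rate.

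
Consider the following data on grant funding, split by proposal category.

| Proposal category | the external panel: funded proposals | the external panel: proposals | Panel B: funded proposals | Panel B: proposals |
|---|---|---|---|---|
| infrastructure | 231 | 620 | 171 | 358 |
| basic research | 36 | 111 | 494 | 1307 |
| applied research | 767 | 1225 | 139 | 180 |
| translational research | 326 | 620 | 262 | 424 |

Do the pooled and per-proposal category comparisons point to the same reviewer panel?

No

Infrastructure: the external panel 231/620 = 37.3%, Panel B 171/358 = 47.8% → Panel B
Basic research: the external panel 36/111 = 32.4%, Panel B 494/1307 = 37.8% → Panel B
Applied research: the external panel 767/1225 = 62.6%, Panel B 139/180 = 77.2% → Panel B
Translational research: the external panel 326/620 = 52.6%, Panel B 262/424 = 61.8% → Panel B
Overall: the external panel 1360/2576 = 52.8%, Panel B 1066/2269 = 47.0% → the external panel
Panel B wins each proposal group but the external panel wins overall — the comparison reverses. Panel B's proposals skew toward basic research, which has a lower base rate.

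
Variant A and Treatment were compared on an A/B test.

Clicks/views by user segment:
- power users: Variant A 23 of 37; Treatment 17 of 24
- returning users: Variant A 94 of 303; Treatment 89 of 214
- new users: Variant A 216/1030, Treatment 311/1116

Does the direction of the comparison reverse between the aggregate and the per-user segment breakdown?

No

Power users: Variant A 23/37 = 62.2%, Treatment 17/24 = 70.8% → Treatment
Returning users: Variant A 94/303 = 31.0%, Treatment 89/214 = 41.6% → Treatment
New users: Variant A 216/1030 = 21.0%, Treatment 311/1116 = 27.9% → Treatment
Overall: Variant A 333/1370 = 24.3%, Treatment 417/1354 = 30.8% → Treatment
Treatment wins overall and in every user group — no reversal.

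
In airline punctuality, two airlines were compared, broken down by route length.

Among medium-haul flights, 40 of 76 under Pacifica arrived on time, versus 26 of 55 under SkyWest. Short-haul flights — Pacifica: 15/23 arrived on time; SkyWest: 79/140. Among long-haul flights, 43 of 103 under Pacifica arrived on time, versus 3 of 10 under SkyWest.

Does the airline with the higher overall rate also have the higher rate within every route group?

No

Medium-haul: Pacifica 40/76 = 52.6%, SkyWest 26/55 = 47.3% → Pacifica
Short-haul: Pacifica 15/23 = 65.2%, SkyWest 79/140 = 56.4% → Pacifica
Long-haul: Pacifica 43/103 = 41.7%, SkyWest 3/10 = 30.0% → Pacifica
Overall: Pacifica 98/202 = 48.5%, SkyWest 108/205 = 52.7% → SkyWest
Pacifica wins each route group but SkyWest wins overall — the comparison reverses. Pacifica's flights skew toward long-haul, which has a lower base rate.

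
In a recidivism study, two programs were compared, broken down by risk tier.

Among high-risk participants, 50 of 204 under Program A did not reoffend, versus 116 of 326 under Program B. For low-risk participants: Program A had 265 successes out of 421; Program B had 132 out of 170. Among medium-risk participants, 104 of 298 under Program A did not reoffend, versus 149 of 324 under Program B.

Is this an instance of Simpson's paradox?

High-risk: Program A 50/204 = 24.5%, Program B 116/326 = 35.6% → Program B
Low-risk: Program A 265/421 = 62.9%, Program B 132/170 = 77.6% → Program B
Medium-risk: Program A 104/298 = 34.9%, Program B 149/324 = 46.0% → Program B
Overall: Program A 419/923 = 45.4%, Program B 397/820 = 48.4% → Program B
Program B wins overall and in every risk group — no reversal.

No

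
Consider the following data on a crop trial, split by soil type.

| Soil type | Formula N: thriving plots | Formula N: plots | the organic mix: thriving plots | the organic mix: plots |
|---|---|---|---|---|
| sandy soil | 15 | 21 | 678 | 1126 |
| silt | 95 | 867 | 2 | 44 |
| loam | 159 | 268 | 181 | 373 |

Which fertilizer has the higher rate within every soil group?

Sandy soil: Formula N 15/21 = 71.4%, the organic mix 678/1126 = 60.2% → Formula N
Silt: Formula N 95/867 = 11.0%, the organic mix 2/44 = 4.5% → Formula N
Loam: Formula N 159/268 = 59.3%, the organic mix 181/373 = 48.5% → Formula N
Formula N has the higher rate in all 3 groups.

Formula N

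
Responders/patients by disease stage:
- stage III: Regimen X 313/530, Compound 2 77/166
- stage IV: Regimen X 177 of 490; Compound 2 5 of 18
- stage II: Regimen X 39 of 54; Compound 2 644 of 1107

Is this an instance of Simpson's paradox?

Yes

Stage III: Regimen X 313/530 = 59.1%, Compound 2 77/166 = 46.4% → Regimen X
Stage IV: Regimen X 177/490 = 36.1%, Compound 2 5/18 = 27.8% → Regimen X
Stage II: Regimen X 39/54 = 72.2%, Compound 2 644/1107 = 58.2% → Regimen X
Overall: Regimen X 529/1074 = 49.3%, Compound 2 726/1291 = 56.2% → Compound 2
Regimen X wins each disease group but Compound 2 wins overall — the comparison reverses. Regimen X's patients skew toward stage IV, which has a lower base rate.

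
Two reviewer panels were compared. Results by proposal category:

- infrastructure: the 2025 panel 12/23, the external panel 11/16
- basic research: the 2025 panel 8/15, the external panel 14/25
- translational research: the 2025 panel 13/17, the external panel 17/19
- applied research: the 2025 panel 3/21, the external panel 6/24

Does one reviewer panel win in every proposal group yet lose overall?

Infrastructure: the 2025 panel 12/23 = 52.2%, the external panel 11/16 = 68.8% → the external panel
Basic research: the 2025 panel 8/15 = 53.3%, the external panel 14/25 = 56.0% → the external panel
Translational research: the 2025 panel 13/17 = 76.5%, the external panel 17/19 = 89.5% → the external panel
Applied research: the 2025 panel 3/21 = 14.3%, the external panel 6/24 = 25.0% → the external panel
Overall: the 2025 panel 36/76 = 47.4%, the external panel 48/84 = 57.1% → the external panel
The external panel wins overall and in every proposal group — no reversal.

No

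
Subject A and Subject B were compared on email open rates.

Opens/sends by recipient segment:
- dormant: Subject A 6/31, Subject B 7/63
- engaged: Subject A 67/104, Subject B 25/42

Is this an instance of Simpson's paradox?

No

Dormant: Subject A 6/31 = 19.4%, Subject B 7/63 = 11.1% → Subject A
Engaged: Subject A 67/104 = 64.4%, Subject B 25/42 = 59.5% → Subject A
Overall: Subject A 73/135 = 54.1%, Subject B 32/105 = 30.5% → Subject A
Subject A wins overall and in every recipient group — no reversal.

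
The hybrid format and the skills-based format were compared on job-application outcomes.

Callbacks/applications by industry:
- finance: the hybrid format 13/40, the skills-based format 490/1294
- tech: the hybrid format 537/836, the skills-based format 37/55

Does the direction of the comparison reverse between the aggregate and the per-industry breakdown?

Finance: the hybrid format 13/40 = 32.5%, the skills-based format 490/1294 = 37.9% → the skills-based format
Tech: the hybrid format 537/836 = 64.2%, the skills-based format 37/55 = 67.3% → the skills-based format
Overall: the hybrid format 550/876 = 62.8%, the skills-based format 527/1349 = 39.1% → the hybrid format
The skills-based format wins each industry group but the hybrid format wins overall — the comparison reverses. The skills-based format's applications skew toward finance, which has a lower base rate.

Yes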